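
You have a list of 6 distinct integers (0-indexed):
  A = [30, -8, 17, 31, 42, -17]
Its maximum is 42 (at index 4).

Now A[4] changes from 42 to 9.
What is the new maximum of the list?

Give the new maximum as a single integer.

Answer: 31

Derivation:
Old max = 42 (at index 4)
Change: A[4] 42 -> 9
Changed element WAS the max -> may need rescan.
  Max of remaining elements: 31
  New max = max(9, 31) = 31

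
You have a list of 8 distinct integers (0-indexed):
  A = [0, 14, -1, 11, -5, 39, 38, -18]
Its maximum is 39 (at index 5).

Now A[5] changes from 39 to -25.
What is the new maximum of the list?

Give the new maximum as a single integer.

Answer: 38

Derivation:
Old max = 39 (at index 5)
Change: A[5] 39 -> -25
Changed element WAS the max -> may need rescan.
  Max of remaining elements: 38
  New max = max(-25, 38) = 38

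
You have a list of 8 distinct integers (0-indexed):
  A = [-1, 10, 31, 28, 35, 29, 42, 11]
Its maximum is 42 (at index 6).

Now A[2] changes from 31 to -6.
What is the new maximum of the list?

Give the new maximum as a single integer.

Answer: 42

Derivation:
Old max = 42 (at index 6)
Change: A[2] 31 -> -6
Changed element was NOT the old max.
  New max = max(old_max, new_val) = max(42, -6) = 42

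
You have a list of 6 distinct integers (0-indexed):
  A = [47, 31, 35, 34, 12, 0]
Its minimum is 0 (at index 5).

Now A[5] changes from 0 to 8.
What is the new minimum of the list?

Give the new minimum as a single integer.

Old min = 0 (at index 5)
Change: A[5] 0 -> 8
Changed element WAS the min. Need to check: is 8 still <= all others?
  Min of remaining elements: 12
  New min = min(8, 12) = 8

Answer: 8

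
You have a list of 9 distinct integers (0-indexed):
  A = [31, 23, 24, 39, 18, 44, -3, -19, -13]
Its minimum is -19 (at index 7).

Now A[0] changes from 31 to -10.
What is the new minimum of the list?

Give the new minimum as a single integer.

Answer: -19

Derivation:
Old min = -19 (at index 7)
Change: A[0] 31 -> -10
Changed element was NOT the old min.
  New min = min(old_min, new_val) = min(-19, -10) = -19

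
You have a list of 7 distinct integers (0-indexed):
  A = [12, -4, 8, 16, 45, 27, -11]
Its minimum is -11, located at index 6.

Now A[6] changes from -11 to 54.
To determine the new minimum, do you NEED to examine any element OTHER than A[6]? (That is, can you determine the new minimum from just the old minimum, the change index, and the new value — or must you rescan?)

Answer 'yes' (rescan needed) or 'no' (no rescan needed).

Answer: yes

Derivation:
Old min = -11 at index 6
Change at index 6: -11 -> 54
Index 6 WAS the min and new value 54 > old min -11. Must rescan other elements to find the new min.
Needs rescan: yes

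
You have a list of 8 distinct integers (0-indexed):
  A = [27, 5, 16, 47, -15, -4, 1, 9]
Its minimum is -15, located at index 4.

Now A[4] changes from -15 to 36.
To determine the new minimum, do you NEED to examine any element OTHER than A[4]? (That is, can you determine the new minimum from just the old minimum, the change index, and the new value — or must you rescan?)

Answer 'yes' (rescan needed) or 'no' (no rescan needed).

Answer: yes

Derivation:
Old min = -15 at index 4
Change at index 4: -15 -> 36
Index 4 WAS the min and new value 36 > old min -15. Must rescan other elements to find the new min.
Needs rescan: yes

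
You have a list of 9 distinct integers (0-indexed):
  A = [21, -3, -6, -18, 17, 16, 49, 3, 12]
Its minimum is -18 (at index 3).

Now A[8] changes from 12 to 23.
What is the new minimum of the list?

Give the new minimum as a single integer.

Old min = -18 (at index 3)
Change: A[8] 12 -> 23
Changed element was NOT the old min.
  New min = min(old_min, new_val) = min(-18, 23) = -18

Answer: -18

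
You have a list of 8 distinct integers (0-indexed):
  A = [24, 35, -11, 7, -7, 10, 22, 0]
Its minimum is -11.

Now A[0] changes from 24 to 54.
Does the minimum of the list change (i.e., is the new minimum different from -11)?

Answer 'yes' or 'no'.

Answer: no

Derivation:
Old min = -11
Change: A[0] 24 -> 54
Changed element was NOT the min; min changes only if 54 < -11.
New min = -11; changed? no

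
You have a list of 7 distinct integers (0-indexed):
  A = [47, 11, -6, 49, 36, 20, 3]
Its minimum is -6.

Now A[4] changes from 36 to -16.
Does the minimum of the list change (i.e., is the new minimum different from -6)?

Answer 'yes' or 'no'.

Answer: yes

Derivation:
Old min = -6
Change: A[4] 36 -> -16
Changed element was NOT the min; min changes only if -16 < -6.
New min = -16; changed? yes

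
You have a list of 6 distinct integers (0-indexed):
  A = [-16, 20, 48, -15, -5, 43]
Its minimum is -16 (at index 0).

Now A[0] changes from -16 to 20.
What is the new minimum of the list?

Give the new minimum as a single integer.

Answer: -15

Derivation:
Old min = -16 (at index 0)
Change: A[0] -16 -> 20
Changed element WAS the min. Need to check: is 20 still <= all others?
  Min of remaining elements: -15
  New min = min(20, -15) = -15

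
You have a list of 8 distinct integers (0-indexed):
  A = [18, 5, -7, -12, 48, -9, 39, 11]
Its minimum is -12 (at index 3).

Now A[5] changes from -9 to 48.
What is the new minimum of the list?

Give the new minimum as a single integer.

Old min = -12 (at index 3)
Change: A[5] -9 -> 48
Changed element was NOT the old min.
  New min = min(old_min, new_val) = min(-12, 48) = -12

Answer: -12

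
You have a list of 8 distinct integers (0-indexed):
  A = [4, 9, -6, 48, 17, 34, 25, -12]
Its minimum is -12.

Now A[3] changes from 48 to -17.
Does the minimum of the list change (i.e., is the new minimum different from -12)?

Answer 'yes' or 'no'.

Old min = -12
Change: A[3] 48 -> -17
Changed element was NOT the min; min changes only if -17 < -12.
New min = -17; changed? yes

Answer: yes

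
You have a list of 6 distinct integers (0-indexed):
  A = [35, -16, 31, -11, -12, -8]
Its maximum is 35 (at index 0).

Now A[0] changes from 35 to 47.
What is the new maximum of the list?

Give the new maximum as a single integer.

Old max = 35 (at index 0)
Change: A[0] 35 -> 47
Changed element WAS the max -> may need rescan.
  Max of remaining elements: 31
  New max = max(47, 31) = 47

Answer: 47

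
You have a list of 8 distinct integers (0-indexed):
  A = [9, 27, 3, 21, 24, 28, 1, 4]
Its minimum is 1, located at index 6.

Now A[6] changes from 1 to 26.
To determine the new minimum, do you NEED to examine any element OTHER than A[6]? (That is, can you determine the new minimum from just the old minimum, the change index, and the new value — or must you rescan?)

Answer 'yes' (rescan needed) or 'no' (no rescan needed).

Answer: yes

Derivation:
Old min = 1 at index 6
Change at index 6: 1 -> 26
Index 6 WAS the min and new value 26 > old min 1. Must rescan other elements to find the new min.
Needs rescan: yes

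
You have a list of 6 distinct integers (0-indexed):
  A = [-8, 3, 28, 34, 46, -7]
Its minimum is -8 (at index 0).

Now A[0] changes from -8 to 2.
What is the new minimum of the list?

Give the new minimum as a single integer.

Old min = -8 (at index 0)
Change: A[0] -8 -> 2
Changed element WAS the min. Need to check: is 2 still <= all others?
  Min of remaining elements: -7
  New min = min(2, -7) = -7

Answer: -7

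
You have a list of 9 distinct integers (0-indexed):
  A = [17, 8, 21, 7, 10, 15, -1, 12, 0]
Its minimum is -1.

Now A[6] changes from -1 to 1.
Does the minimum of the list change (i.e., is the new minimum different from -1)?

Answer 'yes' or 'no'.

Answer: yes

Derivation:
Old min = -1
Change: A[6] -1 -> 1
Changed element was the min; new min must be rechecked.
New min = 0; changed? yes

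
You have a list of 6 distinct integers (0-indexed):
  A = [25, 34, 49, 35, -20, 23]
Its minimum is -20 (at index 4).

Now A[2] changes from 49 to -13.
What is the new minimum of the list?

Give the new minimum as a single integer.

Answer: -20

Derivation:
Old min = -20 (at index 4)
Change: A[2] 49 -> -13
Changed element was NOT the old min.
  New min = min(old_min, new_val) = min(-20, -13) = -20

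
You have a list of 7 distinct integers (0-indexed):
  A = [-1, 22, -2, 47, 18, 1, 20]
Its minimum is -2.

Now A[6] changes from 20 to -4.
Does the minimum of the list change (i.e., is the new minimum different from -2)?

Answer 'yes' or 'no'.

Old min = -2
Change: A[6] 20 -> -4
Changed element was NOT the min; min changes only if -4 < -2.
New min = -4; changed? yes

Answer: yes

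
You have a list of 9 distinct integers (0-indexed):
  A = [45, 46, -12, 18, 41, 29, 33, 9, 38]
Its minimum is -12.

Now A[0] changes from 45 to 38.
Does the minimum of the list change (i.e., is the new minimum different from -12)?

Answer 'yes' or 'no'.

Answer: no

Derivation:
Old min = -12
Change: A[0] 45 -> 38
Changed element was NOT the min; min changes only if 38 < -12.
New min = -12; changed? no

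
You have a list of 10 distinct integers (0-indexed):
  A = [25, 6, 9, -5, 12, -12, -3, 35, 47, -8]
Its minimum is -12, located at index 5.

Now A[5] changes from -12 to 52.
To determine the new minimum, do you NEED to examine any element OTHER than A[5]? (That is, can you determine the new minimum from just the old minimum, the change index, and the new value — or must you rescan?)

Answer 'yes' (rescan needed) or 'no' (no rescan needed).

Answer: yes

Derivation:
Old min = -12 at index 5
Change at index 5: -12 -> 52
Index 5 WAS the min and new value 52 > old min -12. Must rescan other elements to find the new min.
Needs rescan: yes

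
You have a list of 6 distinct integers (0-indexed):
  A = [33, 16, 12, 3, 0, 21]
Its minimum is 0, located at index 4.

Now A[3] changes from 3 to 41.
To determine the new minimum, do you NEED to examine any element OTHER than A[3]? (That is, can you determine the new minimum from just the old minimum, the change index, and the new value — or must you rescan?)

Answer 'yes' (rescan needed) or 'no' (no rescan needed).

Old min = 0 at index 4
Change at index 3: 3 -> 41
Index 3 was NOT the min. New min = min(0, 41). No rescan of other elements needed.
Needs rescan: no

Answer: no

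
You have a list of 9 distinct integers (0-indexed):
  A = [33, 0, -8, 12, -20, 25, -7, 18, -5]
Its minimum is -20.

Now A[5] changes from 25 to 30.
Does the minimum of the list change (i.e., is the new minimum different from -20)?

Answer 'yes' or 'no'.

Answer: no

Derivation:
Old min = -20
Change: A[5] 25 -> 30
Changed element was NOT the min; min changes only if 30 < -20.
New min = -20; changed? no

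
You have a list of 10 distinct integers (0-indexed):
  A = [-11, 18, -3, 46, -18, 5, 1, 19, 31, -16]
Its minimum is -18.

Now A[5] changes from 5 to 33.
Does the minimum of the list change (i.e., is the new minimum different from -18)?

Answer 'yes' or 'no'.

Old min = -18
Change: A[5] 5 -> 33
Changed element was NOT the min; min changes only if 33 < -18.
New min = -18; changed? no

Answer: no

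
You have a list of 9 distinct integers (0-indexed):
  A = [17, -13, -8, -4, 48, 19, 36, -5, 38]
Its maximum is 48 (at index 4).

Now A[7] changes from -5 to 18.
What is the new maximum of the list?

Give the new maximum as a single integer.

Old max = 48 (at index 4)
Change: A[7] -5 -> 18
Changed element was NOT the old max.
  New max = max(old_max, new_val) = max(48, 18) = 48

Answer: 48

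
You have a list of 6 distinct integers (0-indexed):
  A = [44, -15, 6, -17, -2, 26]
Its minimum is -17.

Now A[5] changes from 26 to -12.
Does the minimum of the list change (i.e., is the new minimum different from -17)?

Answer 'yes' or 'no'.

Old min = -17
Change: A[5] 26 -> -12
Changed element was NOT the min; min changes only if -12 < -17.
New min = -17; changed? no

Answer: no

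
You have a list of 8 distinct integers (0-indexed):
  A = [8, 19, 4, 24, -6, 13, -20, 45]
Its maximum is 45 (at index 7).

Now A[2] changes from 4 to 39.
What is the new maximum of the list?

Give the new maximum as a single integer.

Answer: 45

Derivation:
Old max = 45 (at index 7)
Change: A[2] 4 -> 39
Changed element was NOT the old max.
  New max = max(old_max, new_val) = max(45, 39) = 45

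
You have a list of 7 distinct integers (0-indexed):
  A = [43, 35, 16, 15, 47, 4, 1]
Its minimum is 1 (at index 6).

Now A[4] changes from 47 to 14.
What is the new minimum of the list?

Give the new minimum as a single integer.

Answer: 1

Derivation:
Old min = 1 (at index 6)
Change: A[4] 47 -> 14
Changed element was NOT the old min.
  New min = min(old_min, new_val) = min(1, 14) = 1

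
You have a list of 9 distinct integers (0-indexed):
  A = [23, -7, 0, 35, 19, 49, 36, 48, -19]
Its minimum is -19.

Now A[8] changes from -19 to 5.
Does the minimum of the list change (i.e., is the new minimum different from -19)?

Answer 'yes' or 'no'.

Old min = -19
Change: A[8] -19 -> 5
Changed element was the min; new min must be rechecked.
New min = -7; changed? yes

Answer: yes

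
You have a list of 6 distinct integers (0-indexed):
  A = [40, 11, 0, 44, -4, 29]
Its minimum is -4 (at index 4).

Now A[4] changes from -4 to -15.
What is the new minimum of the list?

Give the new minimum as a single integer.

Old min = -4 (at index 4)
Change: A[4] -4 -> -15
Changed element WAS the min. Need to check: is -15 still <= all others?
  Min of remaining elements: 0
  New min = min(-15, 0) = -15

Answer: -15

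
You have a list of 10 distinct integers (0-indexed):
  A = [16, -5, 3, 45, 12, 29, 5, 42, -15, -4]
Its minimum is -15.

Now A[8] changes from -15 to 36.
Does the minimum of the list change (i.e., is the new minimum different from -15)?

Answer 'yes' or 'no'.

Old min = -15
Change: A[8] -15 -> 36
Changed element was the min; new min must be rechecked.
New min = -5; changed? yes

Answer: yes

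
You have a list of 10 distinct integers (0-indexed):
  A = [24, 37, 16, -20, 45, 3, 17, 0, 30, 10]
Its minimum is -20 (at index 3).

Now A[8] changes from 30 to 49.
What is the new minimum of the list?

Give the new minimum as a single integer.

Answer: -20

Derivation:
Old min = -20 (at index 3)
Change: A[8] 30 -> 49
Changed element was NOT the old min.
  New min = min(old_min, new_val) = min(-20, 49) = -20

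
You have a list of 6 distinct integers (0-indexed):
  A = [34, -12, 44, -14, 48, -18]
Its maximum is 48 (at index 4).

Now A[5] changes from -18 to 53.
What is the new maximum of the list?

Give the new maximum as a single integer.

Old max = 48 (at index 4)
Change: A[5] -18 -> 53
Changed element was NOT the old max.
  New max = max(old_max, new_val) = max(48, 53) = 53

Answer: 53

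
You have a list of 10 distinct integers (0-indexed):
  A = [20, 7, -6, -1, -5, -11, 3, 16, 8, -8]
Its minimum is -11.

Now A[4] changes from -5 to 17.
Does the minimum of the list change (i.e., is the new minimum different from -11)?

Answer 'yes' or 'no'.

Answer: no

Derivation:
Old min = -11
Change: A[4] -5 -> 17
Changed element was NOT the min; min changes only if 17 < -11.
New min = -11; changed? no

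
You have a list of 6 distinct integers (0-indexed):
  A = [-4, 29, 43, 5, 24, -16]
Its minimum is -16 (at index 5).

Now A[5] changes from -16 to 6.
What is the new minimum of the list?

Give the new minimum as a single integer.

Old min = -16 (at index 5)
Change: A[5] -16 -> 6
Changed element WAS the min. Need to check: is 6 still <= all others?
  Min of remaining elements: -4
  New min = min(6, -4) = -4

Answer: -4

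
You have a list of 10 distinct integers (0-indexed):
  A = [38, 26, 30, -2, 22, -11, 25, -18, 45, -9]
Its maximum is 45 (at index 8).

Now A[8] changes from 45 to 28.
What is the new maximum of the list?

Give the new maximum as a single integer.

Old max = 45 (at index 8)
Change: A[8] 45 -> 28
Changed element WAS the max -> may need rescan.
  Max of remaining elements: 38
  New max = max(28, 38) = 38

Answer: 38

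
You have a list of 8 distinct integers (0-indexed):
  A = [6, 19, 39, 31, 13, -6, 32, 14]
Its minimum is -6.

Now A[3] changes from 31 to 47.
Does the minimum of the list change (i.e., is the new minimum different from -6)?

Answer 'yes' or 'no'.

Old min = -6
Change: A[3] 31 -> 47
Changed element was NOT the min; min changes only if 47 < -6.
New min = -6; changed? no

Answer: no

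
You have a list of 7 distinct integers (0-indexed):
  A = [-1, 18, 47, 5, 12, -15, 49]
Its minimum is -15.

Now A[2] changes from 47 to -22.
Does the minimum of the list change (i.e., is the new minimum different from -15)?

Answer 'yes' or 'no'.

Old min = -15
Change: A[2] 47 -> -22
Changed element was NOT the min; min changes only if -22 < -15.
New min = -22; changed? yes

Answer: yes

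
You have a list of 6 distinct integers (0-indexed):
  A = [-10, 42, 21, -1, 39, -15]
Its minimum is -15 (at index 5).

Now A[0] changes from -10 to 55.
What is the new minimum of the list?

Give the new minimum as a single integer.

Old min = -15 (at index 5)
Change: A[0] -10 -> 55
Changed element was NOT the old min.
  New min = min(old_min, new_val) = min(-15, 55) = -15

Answer: -15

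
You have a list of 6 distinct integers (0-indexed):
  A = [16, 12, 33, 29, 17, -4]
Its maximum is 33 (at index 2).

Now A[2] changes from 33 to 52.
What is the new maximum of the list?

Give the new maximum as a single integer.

Answer: 52

Derivation:
Old max = 33 (at index 2)
Change: A[2] 33 -> 52
Changed element WAS the max -> may need rescan.
  Max of remaining elements: 29
  New max = max(52, 29) = 52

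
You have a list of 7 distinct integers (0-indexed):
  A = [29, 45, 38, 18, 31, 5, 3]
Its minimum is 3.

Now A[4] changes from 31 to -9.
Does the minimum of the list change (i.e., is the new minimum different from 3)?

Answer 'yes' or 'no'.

Answer: yes

Derivation:
Old min = 3
Change: A[4] 31 -> -9
Changed element was NOT the min; min changes only if -9 < 3.
New min = -9; changed? yes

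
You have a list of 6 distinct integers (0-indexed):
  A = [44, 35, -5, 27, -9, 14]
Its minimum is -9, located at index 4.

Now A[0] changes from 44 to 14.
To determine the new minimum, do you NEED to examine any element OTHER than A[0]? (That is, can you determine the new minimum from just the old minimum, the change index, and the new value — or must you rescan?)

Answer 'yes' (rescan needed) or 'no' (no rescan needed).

Old min = -9 at index 4
Change at index 0: 44 -> 14
Index 0 was NOT the min. New min = min(-9, 14). No rescan of other elements needed.
Needs rescan: no

Answer: no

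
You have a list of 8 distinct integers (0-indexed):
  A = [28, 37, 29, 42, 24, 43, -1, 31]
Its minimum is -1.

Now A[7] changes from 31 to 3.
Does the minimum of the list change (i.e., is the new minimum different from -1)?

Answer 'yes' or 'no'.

Old min = -1
Change: A[7] 31 -> 3
Changed element was NOT the min; min changes only if 3 < -1.
New min = -1; changed? no

Answer: no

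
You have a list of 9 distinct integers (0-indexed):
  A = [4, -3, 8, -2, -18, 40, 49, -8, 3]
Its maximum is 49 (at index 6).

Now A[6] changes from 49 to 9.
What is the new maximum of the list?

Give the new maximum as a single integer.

Answer: 40

Derivation:
Old max = 49 (at index 6)
Change: A[6] 49 -> 9
Changed element WAS the max -> may need rescan.
  Max of remaining elements: 40
  New max = max(9, 40) = 40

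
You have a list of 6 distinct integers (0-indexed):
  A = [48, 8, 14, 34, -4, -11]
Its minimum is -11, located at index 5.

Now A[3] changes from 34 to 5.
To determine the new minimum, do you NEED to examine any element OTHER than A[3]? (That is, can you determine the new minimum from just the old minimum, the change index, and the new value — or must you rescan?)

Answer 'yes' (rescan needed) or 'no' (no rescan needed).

Answer: no

Derivation:
Old min = -11 at index 5
Change at index 3: 34 -> 5
Index 3 was NOT the min. New min = min(-11, 5). No rescan of other elements needed.
Needs rescan: no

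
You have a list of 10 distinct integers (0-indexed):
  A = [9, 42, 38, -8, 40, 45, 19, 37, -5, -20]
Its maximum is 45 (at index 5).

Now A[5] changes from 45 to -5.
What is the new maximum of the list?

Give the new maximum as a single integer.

Old max = 45 (at index 5)
Change: A[5] 45 -> -5
Changed element WAS the max -> may need rescan.
  Max of remaining elements: 42
  New max = max(-5, 42) = 42

Answer: 42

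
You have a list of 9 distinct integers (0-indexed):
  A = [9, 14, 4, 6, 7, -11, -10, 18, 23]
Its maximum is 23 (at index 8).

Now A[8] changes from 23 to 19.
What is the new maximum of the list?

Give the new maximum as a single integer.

Old max = 23 (at index 8)
Change: A[8] 23 -> 19
Changed element WAS the max -> may need rescan.
  Max of remaining elements: 18
  New max = max(19, 18) = 19

Answer: 19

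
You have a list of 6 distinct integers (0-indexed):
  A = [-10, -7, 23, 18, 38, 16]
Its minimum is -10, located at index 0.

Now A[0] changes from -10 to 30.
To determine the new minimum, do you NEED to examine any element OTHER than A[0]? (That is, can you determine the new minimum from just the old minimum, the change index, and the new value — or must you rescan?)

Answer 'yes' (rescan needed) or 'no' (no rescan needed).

Answer: yes

Derivation:
Old min = -10 at index 0
Change at index 0: -10 -> 30
Index 0 WAS the min and new value 30 > old min -10. Must rescan other elements to find the new min.
Needs rescan: yes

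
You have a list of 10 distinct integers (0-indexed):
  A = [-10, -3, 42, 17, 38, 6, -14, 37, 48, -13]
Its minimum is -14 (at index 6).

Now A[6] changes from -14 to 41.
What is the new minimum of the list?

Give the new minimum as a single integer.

Answer: -13

Derivation:
Old min = -14 (at index 6)
Change: A[6] -14 -> 41
Changed element WAS the min. Need to check: is 41 still <= all others?
  Min of remaining elements: -13
  New min = min(41, -13) = -13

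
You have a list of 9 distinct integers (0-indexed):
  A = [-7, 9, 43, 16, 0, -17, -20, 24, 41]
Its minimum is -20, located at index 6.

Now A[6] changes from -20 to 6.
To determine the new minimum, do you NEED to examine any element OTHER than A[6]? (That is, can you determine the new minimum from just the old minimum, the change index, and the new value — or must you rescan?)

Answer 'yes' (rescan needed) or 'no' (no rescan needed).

Old min = -20 at index 6
Change at index 6: -20 -> 6
Index 6 WAS the min and new value 6 > old min -20. Must rescan other elements to find the new min.
Needs rescan: yes

Answer: yes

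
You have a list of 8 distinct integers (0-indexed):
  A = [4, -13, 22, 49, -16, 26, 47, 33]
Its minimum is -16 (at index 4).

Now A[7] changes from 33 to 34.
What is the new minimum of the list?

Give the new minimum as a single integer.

Answer: -16

Derivation:
Old min = -16 (at index 4)
Change: A[7] 33 -> 34
Changed element was NOT the old min.
  New min = min(old_min, new_val) = min(-16, 34) = -16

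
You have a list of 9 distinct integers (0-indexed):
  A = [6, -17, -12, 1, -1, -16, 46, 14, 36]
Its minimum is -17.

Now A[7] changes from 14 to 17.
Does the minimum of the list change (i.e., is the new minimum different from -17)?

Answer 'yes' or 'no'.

Answer: no

Derivation:
Old min = -17
Change: A[7] 14 -> 17
Changed element was NOT the min; min changes only if 17 < -17.
New min = -17; changed? no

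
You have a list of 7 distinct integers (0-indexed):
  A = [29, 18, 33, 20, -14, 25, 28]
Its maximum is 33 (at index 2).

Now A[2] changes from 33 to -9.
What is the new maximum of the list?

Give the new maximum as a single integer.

Old max = 33 (at index 2)
Change: A[2] 33 -> -9
Changed element WAS the max -> may need rescan.
  Max of remaining elements: 29
  New max = max(-9, 29) = 29

Answer: 29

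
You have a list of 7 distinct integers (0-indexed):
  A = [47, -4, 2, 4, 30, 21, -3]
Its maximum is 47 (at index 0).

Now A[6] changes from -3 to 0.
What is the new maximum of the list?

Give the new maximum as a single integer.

Old max = 47 (at index 0)
Change: A[6] -3 -> 0
Changed element was NOT the old max.
  New max = max(old_max, new_val) = max(47, 0) = 47

Answer: 47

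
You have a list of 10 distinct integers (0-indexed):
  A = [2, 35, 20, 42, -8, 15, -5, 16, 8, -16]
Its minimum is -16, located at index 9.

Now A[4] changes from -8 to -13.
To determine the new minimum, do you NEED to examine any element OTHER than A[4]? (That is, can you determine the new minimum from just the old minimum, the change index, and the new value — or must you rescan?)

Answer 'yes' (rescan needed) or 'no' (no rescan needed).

Answer: no

Derivation:
Old min = -16 at index 9
Change at index 4: -8 -> -13
Index 4 was NOT the min. New min = min(-16, -13). No rescan of other elements needed.
Needs rescan: no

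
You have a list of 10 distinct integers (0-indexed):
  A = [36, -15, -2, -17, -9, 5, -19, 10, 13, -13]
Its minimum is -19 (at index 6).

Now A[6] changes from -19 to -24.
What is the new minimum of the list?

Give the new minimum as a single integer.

Old min = -19 (at index 6)
Change: A[6] -19 -> -24
Changed element WAS the min. Need to check: is -24 still <= all others?
  Min of remaining elements: -17
  New min = min(-24, -17) = -24

Answer: -24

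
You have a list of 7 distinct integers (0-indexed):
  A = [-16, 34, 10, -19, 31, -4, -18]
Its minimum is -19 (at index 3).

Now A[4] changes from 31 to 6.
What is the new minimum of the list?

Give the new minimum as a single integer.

Old min = -19 (at index 3)
Change: A[4] 31 -> 6
Changed element was NOT the old min.
  New min = min(old_min, new_val) = min(-19, 6) = -19

Answer: -19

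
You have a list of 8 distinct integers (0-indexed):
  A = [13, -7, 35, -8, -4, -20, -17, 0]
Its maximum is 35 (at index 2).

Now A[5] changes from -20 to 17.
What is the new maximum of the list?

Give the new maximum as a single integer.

Old max = 35 (at index 2)
Change: A[5] -20 -> 17
Changed element was NOT the old max.
  New max = max(old_max, new_val) = max(35, 17) = 35

Answer: 35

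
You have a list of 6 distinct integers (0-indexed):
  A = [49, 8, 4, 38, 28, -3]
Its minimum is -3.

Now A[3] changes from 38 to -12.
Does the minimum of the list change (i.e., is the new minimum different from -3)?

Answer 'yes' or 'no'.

Old min = -3
Change: A[3] 38 -> -12
Changed element was NOT the min; min changes only if -12 < -3.
New min = -12; changed? yes

Answer: yes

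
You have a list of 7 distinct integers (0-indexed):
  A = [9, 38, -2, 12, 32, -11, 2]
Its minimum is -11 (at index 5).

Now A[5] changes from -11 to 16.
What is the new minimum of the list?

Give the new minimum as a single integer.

Answer: -2

Derivation:
Old min = -11 (at index 5)
Change: A[5] -11 -> 16
Changed element WAS the min. Need to check: is 16 still <= all others?
  Min of remaining elements: -2
  New min = min(16, -2) = -2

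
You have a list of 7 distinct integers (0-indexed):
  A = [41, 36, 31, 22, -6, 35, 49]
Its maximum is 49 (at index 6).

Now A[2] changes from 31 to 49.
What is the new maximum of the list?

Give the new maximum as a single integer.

Answer: 49

Derivation:
Old max = 49 (at index 6)
Change: A[2] 31 -> 49
Changed element was NOT the old max.
  New max = max(old_max, new_val) = max(49, 49) = 49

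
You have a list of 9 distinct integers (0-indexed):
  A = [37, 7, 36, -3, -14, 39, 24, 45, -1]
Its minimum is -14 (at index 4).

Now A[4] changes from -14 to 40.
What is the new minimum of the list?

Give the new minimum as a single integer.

Old min = -14 (at index 4)
Change: A[4] -14 -> 40
Changed element WAS the min. Need to check: is 40 still <= all others?
  Min of remaining elements: -3
  New min = min(40, -3) = -3

Answer: -3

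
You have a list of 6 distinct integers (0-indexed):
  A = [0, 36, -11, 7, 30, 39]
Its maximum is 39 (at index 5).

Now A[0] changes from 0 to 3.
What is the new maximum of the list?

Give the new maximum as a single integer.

Old max = 39 (at index 5)
Change: A[0] 0 -> 3
Changed element was NOT the old max.
  New max = max(old_max, new_val) = max(39, 3) = 39

Answer: 39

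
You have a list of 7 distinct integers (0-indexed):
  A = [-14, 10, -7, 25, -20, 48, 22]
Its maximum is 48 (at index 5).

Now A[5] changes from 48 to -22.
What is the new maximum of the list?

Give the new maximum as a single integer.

Answer: 25

Derivation:
Old max = 48 (at index 5)
Change: A[5] 48 -> -22
Changed element WAS the max -> may need rescan.
  Max of remaining elements: 25
  New max = max(-22, 25) = 25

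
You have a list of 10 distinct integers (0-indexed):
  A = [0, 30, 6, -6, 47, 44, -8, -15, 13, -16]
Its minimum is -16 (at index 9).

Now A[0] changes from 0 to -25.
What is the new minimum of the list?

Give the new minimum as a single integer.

Answer: -25

Derivation:
Old min = -16 (at index 9)
Change: A[0] 0 -> -25
Changed element was NOT the old min.
  New min = min(old_min, new_val) = min(-16, -25) = -25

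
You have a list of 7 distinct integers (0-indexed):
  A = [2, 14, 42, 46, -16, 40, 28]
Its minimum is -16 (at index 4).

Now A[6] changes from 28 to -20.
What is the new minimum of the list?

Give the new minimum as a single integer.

Answer: -20

Derivation:
Old min = -16 (at index 4)
Change: A[6] 28 -> -20
Changed element was NOT the old min.
  New min = min(old_min, new_val) = min(-16, -20) = -20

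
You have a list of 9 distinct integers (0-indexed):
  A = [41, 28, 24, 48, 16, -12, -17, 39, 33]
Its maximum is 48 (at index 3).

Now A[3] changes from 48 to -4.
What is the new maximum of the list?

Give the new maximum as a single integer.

Answer: 41

Derivation:
Old max = 48 (at index 3)
Change: A[3] 48 -> -4
Changed element WAS the max -> may need rescan.
  Max of remaining elements: 41
  New max = max(-4, 41) = 41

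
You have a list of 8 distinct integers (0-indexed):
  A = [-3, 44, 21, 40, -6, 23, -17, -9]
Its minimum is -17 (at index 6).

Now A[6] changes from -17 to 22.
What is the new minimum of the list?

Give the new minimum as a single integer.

Answer: -9

Derivation:
Old min = -17 (at index 6)
Change: A[6] -17 -> 22
Changed element WAS the min. Need to check: is 22 still <= all others?
  Min of remaining elements: -9
  New min = min(22, -9) = -9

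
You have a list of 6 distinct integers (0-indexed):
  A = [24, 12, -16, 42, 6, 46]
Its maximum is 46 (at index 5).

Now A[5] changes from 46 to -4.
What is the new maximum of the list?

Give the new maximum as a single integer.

Answer: 42

Derivation:
Old max = 46 (at index 5)
Change: A[5] 46 -> -4
Changed element WAS the max -> may need rescan.
  Max of remaining elements: 42
  New max = max(-4, 42) = 42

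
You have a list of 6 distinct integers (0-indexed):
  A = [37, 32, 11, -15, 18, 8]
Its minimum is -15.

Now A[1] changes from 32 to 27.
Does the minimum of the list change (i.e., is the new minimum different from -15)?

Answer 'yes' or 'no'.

Old min = -15
Change: A[1] 32 -> 27
Changed element was NOT the min; min changes only if 27 < -15.
New min = -15; changed? no

Answer: no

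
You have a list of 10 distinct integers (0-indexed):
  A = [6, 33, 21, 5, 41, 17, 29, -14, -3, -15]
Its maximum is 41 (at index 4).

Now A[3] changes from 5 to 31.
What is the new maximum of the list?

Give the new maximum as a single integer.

Answer: 41

Derivation:
Old max = 41 (at index 4)
Change: A[3] 5 -> 31
Changed element was NOT the old max.
  New max = max(old_max, new_val) = max(41, 31) = 41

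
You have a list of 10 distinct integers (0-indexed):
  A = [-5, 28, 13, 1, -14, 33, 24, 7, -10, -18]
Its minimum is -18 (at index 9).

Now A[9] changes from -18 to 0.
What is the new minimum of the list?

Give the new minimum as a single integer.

Old min = -18 (at index 9)
Change: A[9] -18 -> 0
Changed element WAS the min. Need to check: is 0 still <= all others?
  Min of remaining elements: -14
  New min = min(0, -14) = -14

Answer: -14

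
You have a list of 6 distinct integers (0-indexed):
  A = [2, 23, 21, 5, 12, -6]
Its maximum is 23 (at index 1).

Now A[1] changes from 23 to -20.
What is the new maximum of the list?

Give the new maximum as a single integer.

Answer: 21

Derivation:
Old max = 23 (at index 1)
Change: A[1] 23 -> -20
Changed element WAS the max -> may need rescan.
  Max of remaining elements: 21
  New max = max(-20, 21) = 21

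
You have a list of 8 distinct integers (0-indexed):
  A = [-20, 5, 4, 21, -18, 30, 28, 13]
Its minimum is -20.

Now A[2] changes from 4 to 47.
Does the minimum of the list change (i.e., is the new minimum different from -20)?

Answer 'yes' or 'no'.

Answer: no

Derivation:
Old min = -20
Change: A[2] 4 -> 47
Changed element was NOT the min; min changes only if 47 < -20.
New min = -20; changed? no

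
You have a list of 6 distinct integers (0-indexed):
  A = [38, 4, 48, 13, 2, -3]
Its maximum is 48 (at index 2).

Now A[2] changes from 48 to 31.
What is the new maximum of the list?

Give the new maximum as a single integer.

Old max = 48 (at index 2)
Change: A[2] 48 -> 31
Changed element WAS the max -> may need rescan.
  Max of remaining elements: 38
  New max = max(31, 38) = 38

Answer: 38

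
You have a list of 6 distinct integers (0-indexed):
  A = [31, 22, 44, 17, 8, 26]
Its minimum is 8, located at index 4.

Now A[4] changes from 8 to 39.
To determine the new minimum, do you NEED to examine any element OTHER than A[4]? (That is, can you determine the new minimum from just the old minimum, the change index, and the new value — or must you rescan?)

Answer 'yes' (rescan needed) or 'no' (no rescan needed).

Old min = 8 at index 4
Change at index 4: 8 -> 39
Index 4 WAS the min and new value 39 > old min 8. Must rescan other elements to find the new min.
Needs rescan: yes

Answer: yes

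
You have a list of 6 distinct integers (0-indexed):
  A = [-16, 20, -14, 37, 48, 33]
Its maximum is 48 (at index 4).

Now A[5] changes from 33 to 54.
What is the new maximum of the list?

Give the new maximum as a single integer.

Answer: 54

Derivation:
Old max = 48 (at index 4)
Change: A[5] 33 -> 54
Changed element was NOT the old max.
  New max = max(old_max, new_val) = max(48, 54) = 54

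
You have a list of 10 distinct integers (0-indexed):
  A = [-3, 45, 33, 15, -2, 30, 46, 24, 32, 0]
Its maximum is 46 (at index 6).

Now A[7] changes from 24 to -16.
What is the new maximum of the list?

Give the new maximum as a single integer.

Old max = 46 (at index 6)
Change: A[7] 24 -> -16
Changed element was NOT the old max.
  New max = max(old_max, new_val) = max(46, -16) = 46

Answer: 46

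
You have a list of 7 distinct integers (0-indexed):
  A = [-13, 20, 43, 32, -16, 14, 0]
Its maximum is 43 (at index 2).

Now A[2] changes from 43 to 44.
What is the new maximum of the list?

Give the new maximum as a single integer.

Answer: 44

Derivation:
Old max = 43 (at index 2)
Change: A[2] 43 -> 44
Changed element WAS the max -> may need rescan.
  Max of remaining elements: 32
  New max = max(44, 32) = 44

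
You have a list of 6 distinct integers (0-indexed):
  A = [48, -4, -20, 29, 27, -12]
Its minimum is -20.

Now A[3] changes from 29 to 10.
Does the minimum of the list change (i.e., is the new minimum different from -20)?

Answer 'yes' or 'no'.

Old min = -20
Change: A[3] 29 -> 10
Changed element was NOT the min; min changes only if 10 < -20.
New min = -20; changed? no

Answer: no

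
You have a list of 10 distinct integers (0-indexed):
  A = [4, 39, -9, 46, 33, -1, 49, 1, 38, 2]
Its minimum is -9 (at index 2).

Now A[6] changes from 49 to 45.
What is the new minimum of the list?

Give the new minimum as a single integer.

Old min = -9 (at index 2)
Change: A[6] 49 -> 45
Changed element was NOT the old min.
  New min = min(old_min, new_val) = min(-9, 45) = -9

Answer: -9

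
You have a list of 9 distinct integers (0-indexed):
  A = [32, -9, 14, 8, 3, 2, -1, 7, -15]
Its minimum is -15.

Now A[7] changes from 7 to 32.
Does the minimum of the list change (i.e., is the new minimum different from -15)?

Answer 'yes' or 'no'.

Old min = -15
Change: A[7] 7 -> 32
Changed element was NOT the min; min changes only if 32 < -15.
New min = -15; changed? no

Answer: no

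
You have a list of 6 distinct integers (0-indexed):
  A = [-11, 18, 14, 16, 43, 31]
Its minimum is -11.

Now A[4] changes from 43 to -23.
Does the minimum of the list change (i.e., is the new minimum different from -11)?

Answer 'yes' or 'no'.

Old min = -11
Change: A[4] 43 -> -23
Changed element was NOT the min; min changes only if -23 < -11.
New min = -23; changed? yes

Answer: yes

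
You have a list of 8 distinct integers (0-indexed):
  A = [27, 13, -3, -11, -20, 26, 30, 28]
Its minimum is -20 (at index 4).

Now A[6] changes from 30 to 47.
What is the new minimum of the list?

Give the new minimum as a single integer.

Old min = -20 (at index 4)
Change: A[6] 30 -> 47
Changed element was NOT the old min.
  New min = min(old_min, new_val) = min(-20, 47) = -20

Answer: -20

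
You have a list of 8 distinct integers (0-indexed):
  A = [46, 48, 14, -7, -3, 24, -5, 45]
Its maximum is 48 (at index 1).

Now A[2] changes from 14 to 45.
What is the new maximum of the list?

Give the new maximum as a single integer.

Old max = 48 (at index 1)
Change: A[2] 14 -> 45
Changed element was NOT the old max.
  New max = max(old_max, new_val) = max(48, 45) = 48

Answer: 48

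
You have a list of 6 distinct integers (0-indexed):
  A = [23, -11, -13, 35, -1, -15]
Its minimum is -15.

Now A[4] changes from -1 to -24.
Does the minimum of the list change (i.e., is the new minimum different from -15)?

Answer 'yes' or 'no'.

Answer: yes

Derivation:
Old min = -15
Change: A[4] -1 -> -24
Changed element was NOT the min; min changes only if -24 < -15.
New min = -24; changed? yes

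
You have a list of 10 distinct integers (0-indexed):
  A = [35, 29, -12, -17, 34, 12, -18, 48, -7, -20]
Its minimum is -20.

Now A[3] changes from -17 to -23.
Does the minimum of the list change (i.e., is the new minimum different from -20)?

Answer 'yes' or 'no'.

Old min = -20
Change: A[3] -17 -> -23
Changed element was NOT the min; min changes only if -23 < -20.
New min = -23; changed? yes

Answer: yes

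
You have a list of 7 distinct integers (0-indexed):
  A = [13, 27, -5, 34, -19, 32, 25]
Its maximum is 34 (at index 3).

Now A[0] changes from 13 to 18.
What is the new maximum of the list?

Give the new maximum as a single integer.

Answer: 34

Derivation:
Old max = 34 (at index 3)
Change: A[0] 13 -> 18
Changed element was NOT the old max.
  New max = max(old_max, new_val) = max(34, 18) = 34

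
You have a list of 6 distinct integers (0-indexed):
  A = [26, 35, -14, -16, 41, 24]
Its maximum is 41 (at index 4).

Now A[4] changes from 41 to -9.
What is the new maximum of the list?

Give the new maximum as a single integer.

Old max = 41 (at index 4)
Change: A[4] 41 -> -9
Changed element WAS the max -> may need rescan.
  Max of remaining elements: 35
  New max = max(-9, 35) = 35

Answer: 35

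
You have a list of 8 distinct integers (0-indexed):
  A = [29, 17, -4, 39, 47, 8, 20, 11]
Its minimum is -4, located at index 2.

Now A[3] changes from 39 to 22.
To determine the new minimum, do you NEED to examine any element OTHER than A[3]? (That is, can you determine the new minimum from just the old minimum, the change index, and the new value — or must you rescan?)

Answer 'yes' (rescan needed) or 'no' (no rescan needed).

Answer: no

Derivation:
Old min = -4 at index 2
Change at index 3: 39 -> 22
Index 3 was NOT the min. New min = min(-4, 22). No rescan of other elements needed.
Needs rescan: no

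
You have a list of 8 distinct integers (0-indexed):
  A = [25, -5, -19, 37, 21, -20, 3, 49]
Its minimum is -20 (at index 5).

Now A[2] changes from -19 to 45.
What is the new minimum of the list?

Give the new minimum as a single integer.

Old min = -20 (at index 5)
Change: A[2] -19 -> 45
Changed element was NOT the old min.
  New min = min(old_min, new_val) = min(-20, 45) = -20

Answer: -20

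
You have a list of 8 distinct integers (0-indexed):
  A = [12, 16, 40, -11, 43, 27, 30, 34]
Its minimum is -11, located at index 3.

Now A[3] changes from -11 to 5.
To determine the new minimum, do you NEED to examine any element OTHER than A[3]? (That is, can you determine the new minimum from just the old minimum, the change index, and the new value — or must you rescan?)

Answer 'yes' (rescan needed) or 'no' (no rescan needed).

Old min = -11 at index 3
Change at index 3: -11 -> 5
Index 3 WAS the min and new value 5 > old min -11. Must rescan other elements to find the new min.
Needs rescan: yes

Answer: yes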